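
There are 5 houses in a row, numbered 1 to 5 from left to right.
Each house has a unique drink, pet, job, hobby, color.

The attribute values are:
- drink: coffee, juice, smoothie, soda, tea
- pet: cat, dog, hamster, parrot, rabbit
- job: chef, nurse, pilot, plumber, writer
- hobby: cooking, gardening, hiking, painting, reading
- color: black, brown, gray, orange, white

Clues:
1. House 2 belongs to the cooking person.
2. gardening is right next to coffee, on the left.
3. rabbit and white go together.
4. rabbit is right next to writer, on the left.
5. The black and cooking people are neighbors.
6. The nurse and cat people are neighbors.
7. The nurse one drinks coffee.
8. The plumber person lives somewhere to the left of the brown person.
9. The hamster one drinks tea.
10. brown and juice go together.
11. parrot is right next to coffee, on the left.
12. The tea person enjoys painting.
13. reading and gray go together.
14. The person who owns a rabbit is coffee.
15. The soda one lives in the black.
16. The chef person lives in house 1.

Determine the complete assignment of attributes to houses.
Solution:

House | Drink | Pet | Job | Hobby | Color
-----------------------------------------
  1   | soda | parrot | chef | gardening | black
  2   | coffee | rabbit | nurse | cooking | white
  3   | smoothie | cat | writer | reading | gray
  4   | tea | hamster | plumber | painting | orange
  5   | juice | dog | pilot | hiking | brown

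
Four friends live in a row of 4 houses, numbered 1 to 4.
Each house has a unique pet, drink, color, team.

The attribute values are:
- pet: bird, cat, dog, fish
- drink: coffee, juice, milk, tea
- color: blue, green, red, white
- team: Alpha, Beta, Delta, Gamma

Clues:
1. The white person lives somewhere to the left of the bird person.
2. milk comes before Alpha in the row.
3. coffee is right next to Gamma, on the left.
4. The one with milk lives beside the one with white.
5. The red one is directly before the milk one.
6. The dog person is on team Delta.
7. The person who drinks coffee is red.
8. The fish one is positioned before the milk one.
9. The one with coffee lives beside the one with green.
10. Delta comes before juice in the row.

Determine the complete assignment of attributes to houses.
Solution:

House | Pet | Drink | Color | Team
----------------------------------
  1   | fish | coffee | red | Beta
  2   | cat | milk | green | Gamma
  3   | dog | tea | white | Delta
  4   | bird | juice | blue | Alpha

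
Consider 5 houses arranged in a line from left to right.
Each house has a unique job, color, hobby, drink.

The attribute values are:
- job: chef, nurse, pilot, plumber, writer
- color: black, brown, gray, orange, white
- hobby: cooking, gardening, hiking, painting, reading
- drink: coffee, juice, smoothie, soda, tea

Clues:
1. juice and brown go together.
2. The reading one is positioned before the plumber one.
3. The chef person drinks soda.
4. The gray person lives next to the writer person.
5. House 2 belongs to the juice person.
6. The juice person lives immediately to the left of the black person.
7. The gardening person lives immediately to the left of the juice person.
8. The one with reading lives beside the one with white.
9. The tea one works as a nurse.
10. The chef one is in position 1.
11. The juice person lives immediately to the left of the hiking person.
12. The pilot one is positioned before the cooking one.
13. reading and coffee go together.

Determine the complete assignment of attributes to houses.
Solution:

House | Job | Color | Hobby | Drink
-----------------------------------
  1   | chef | gray | gardening | soda
  2   | writer | brown | painting | juice
  3   | nurse | black | hiking | tea
  4   | pilot | orange | reading | coffee
  5   | plumber | white | cooking | smoothie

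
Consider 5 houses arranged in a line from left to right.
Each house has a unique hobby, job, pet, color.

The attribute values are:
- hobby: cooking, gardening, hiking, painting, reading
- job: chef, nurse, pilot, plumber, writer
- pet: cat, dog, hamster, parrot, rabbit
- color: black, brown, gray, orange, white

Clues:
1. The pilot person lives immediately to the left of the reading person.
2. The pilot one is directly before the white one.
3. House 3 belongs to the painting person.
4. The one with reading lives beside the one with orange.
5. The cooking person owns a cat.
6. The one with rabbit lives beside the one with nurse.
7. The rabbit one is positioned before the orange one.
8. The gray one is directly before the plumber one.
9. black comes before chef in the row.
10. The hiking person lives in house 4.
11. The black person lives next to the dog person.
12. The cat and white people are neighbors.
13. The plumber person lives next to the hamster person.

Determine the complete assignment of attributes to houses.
Solution:

House | Hobby | Job | Pet | Color
---------------------------------
  1   | cooking | pilot | cat | gray
  2   | reading | plumber | rabbit | white
  3   | painting | nurse | hamster | orange
  4   | hiking | writer | parrot | black
  5   | gardening | chef | dog | brown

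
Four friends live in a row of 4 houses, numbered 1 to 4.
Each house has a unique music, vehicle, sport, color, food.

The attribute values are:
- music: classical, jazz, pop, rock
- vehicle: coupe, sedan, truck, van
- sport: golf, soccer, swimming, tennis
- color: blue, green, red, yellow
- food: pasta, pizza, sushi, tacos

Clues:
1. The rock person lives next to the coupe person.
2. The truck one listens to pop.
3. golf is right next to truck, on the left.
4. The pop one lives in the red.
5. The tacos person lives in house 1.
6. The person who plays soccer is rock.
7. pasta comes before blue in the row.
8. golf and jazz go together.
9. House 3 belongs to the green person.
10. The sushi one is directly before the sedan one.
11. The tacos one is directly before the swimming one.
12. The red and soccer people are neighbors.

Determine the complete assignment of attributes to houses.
Solution:

House | Music | Vehicle | Sport | Color | Food
----------------------------------------------
  1   | jazz | van | golf | yellow | tacos
  2   | pop | truck | swimming | red | sushi
  3   | rock | sedan | soccer | green | pasta
  4   | classical | coupe | tennis | blue | pizza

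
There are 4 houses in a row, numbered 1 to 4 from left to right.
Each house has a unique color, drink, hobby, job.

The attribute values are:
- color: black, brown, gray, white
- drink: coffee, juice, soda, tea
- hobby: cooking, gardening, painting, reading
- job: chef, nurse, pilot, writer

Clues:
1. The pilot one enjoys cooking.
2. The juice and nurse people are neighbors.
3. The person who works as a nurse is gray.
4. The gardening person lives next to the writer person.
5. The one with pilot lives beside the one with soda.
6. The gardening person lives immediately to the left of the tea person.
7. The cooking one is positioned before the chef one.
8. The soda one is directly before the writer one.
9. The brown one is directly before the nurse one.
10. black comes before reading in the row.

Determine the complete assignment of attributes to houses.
Solution:

House | Color | Drink | Hobby | Job
-----------------------------------
  1   | brown | juice | cooking | pilot
  2   | gray | soda | gardening | nurse
  3   | black | tea | painting | writer
  4   | white | coffee | reading | chef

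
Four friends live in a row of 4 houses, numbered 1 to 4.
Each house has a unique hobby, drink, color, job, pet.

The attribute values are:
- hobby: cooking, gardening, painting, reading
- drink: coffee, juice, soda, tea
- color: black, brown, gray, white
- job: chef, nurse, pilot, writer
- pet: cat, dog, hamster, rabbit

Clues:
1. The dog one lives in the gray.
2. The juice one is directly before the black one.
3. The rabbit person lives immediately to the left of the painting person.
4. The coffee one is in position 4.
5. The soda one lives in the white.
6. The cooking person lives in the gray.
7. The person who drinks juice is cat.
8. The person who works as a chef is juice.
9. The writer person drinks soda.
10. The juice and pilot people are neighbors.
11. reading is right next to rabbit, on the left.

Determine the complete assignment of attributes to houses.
Solution:

House | Hobby | Drink | Color | Job | Pet
-----------------------------------------
  1   | reading | juice | brown | chef | cat
  2   | gardening | tea | black | pilot | rabbit
  3   | painting | soda | white | writer | hamster
  4   | cooking | coffee | gray | nurse | dog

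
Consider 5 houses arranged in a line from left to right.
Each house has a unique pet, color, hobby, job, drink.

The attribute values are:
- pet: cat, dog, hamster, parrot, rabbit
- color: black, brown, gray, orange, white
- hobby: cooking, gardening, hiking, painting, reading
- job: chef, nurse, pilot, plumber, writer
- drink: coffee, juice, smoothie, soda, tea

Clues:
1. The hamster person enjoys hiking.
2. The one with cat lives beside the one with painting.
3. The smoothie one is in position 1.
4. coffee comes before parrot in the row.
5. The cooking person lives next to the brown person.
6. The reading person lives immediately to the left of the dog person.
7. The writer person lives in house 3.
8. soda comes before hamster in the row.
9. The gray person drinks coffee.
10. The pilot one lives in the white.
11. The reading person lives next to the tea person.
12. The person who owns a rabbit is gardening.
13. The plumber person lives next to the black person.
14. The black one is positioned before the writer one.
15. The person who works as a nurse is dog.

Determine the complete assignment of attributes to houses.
Solution:

House | Pet | Color | Hobby | Job | Drink
-----------------------------------------
  1   | cat | orange | reading | plumber | smoothie
  2   | dog | black | painting | nurse | tea
  3   | rabbit | gray | gardening | writer | coffee
  4   | parrot | white | cooking | pilot | soda
  5   | hamster | brown | hiking | chef | juice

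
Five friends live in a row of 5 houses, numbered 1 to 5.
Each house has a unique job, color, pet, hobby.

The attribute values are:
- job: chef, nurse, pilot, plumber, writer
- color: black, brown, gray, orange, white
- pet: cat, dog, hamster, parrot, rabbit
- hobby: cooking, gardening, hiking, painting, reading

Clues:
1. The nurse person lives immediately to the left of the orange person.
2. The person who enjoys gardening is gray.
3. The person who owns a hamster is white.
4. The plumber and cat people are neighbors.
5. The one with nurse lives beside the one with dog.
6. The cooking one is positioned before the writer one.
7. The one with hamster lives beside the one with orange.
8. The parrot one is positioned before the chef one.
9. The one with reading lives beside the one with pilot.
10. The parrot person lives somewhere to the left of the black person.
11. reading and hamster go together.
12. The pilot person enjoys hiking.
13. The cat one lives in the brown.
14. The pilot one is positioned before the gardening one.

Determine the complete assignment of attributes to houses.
Solution:

House | Job | Color | Pet | Hobby
---------------------------------
  1   | nurse | white | hamster | reading
  2   | pilot | orange | dog | hiking
  3   | plumber | gray | parrot | gardening
  4   | chef | brown | cat | cooking
  5   | writer | black | rabbit | painting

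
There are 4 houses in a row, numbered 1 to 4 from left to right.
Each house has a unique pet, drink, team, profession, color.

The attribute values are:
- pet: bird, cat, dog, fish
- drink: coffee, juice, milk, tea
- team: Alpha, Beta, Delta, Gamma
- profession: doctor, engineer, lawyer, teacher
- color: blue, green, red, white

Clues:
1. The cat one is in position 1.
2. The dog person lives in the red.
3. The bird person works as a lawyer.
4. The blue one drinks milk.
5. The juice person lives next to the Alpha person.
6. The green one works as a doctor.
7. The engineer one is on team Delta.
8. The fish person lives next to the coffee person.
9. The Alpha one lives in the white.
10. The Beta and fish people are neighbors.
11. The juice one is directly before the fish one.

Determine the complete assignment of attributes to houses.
Solution:

House | Pet | Drink | Team | Profession | Color
-----------------------------------------------
  1   | cat | juice | Beta | doctor | green
  2   | fish | tea | Alpha | teacher | white
  3   | dog | coffee | Delta | engineer | red
  4   | bird | milk | Gamma | lawyer | blue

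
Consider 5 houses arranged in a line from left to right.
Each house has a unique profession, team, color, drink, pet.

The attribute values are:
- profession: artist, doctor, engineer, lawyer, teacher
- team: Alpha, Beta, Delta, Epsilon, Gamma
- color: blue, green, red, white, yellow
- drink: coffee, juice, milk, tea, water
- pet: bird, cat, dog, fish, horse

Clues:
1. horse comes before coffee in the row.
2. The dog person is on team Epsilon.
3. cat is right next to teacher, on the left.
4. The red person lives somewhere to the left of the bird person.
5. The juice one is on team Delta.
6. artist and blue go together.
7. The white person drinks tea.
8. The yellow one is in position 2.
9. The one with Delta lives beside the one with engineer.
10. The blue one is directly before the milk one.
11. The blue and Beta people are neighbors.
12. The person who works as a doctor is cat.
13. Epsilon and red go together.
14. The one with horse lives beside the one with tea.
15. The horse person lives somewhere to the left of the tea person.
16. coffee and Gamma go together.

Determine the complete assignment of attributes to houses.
Solution:

House | Profession | Team | Color | Drink | Pet
-----------------------------------------------
  1   | artist | Delta | blue | juice | fish
  2   | engineer | Beta | yellow | milk | horse
  3   | doctor | Alpha | white | tea | cat
  4   | teacher | Epsilon | red | water | dog
  5   | lawyer | Gamma | green | coffee | bird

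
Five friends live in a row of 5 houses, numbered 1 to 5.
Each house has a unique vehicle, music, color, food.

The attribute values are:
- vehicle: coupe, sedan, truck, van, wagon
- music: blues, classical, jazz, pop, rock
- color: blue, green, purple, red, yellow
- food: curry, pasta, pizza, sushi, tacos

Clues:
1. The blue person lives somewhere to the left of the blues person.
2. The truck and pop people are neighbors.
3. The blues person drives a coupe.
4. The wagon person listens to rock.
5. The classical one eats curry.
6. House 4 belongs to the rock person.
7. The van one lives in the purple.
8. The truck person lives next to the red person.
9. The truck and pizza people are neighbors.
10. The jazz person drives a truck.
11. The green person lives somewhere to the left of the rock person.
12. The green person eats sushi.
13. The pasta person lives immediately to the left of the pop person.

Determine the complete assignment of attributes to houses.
Solution:

House | Vehicle | Music | Color | Food
--------------------------------------
  1   | truck | jazz | blue | pasta
  2   | sedan | pop | red | pizza
  3   | coupe | blues | green | sushi
  4   | wagon | rock | yellow | tacos
  5   | van | classical | purple | curry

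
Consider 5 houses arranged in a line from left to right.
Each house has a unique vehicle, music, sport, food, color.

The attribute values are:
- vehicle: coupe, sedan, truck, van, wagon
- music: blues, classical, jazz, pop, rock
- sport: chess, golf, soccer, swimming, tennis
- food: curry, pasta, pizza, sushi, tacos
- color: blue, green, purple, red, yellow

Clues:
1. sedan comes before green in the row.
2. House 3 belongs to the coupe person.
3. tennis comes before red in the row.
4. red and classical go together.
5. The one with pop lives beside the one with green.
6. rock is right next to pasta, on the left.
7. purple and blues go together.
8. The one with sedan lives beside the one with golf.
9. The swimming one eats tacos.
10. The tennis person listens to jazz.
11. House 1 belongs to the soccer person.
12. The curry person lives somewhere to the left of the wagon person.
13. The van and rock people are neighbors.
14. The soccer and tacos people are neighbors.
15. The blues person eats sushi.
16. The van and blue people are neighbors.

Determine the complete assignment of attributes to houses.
Solution:

House | Vehicle | Music | Sport | Food | Color
----------------------------------------------
  1   | van | blues | soccer | sushi | purple
  2   | sedan | rock | swimming | tacos | blue
  3   | coupe | pop | golf | pasta | yellow
  4   | truck | jazz | tennis | curry | green
  5   | wagon | classical | chess | pizza | red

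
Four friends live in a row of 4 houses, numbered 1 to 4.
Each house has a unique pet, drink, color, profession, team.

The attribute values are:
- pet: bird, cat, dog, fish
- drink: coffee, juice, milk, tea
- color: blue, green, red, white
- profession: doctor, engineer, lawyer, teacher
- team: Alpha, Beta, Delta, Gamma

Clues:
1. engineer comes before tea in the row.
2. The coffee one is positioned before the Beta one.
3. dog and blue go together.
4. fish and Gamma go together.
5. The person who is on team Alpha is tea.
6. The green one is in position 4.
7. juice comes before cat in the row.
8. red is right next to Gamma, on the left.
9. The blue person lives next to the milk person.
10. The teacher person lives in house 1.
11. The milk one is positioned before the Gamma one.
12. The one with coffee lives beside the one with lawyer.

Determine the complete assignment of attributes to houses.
Solution:

House | Pet | Drink | Color | Profession | Team
-----------------------------------------------
  1   | dog | coffee | blue | teacher | Delta
  2   | bird | milk | red | lawyer | Beta
  3   | fish | juice | white | engineer | Gamma
  4   | cat | tea | green | doctor | Alpha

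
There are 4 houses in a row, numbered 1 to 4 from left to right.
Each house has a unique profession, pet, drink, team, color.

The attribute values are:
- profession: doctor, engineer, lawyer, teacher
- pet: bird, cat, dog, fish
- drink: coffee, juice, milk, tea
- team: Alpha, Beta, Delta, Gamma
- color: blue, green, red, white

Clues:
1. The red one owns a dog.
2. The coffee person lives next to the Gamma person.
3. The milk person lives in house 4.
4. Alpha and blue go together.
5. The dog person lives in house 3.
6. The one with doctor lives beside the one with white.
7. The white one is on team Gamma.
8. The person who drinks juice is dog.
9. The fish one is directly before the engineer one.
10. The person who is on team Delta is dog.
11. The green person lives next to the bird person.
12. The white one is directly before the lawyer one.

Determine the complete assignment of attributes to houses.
Solution:

House | Profession | Pet | Drink | Team | Color
-----------------------------------------------
  1   | doctor | fish | coffee | Beta | green
  2   | engineer | bird | tea | Gamma | white
  3   | lawyer | dog | juice | Delta | red
  4   | teacher | cat | milk | Alpha | blue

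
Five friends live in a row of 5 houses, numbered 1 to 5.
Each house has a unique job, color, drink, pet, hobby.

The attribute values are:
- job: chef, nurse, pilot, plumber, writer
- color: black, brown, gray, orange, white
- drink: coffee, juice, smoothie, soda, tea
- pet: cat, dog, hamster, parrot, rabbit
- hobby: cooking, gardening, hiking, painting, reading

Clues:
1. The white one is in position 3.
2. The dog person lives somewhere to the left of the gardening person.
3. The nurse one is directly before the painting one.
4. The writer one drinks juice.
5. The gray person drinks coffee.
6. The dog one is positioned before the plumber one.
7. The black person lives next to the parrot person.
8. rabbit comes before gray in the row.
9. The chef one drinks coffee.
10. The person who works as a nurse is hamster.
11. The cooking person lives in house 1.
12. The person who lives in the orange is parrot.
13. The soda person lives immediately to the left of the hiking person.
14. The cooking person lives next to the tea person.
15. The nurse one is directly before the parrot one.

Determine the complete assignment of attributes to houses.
Solution:

House | Job | Color | Drink | Pet | Hobby
-----------------------------------------
  1   | nurse | black | smoothie | hamster | cooking
  2   | pilot | orange | tea | parrot | painting
  3   | writer | white | juice | dog | reading
  4   | plumber | brown | soda | rabbit | gardening
  5   | chef | gray | coffee | cat | hiking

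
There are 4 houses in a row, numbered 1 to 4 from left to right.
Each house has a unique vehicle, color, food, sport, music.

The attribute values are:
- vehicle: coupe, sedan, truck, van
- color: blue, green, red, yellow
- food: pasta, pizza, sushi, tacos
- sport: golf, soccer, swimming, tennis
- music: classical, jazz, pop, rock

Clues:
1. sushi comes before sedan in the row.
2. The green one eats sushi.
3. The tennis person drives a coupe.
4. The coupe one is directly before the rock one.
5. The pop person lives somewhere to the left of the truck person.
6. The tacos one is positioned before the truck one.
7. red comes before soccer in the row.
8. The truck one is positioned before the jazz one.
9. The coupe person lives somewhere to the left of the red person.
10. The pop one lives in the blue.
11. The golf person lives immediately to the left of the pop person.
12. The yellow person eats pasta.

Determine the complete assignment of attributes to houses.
Solution:

House | Vehicle | Color | Food | Sport | Music
----------------------------------------------
  1   | van | green | sushi | golf | classical
  2   | coupe | blue | tacos | tennis | pop
  3   | truck | red | pizza | swimming | rock
  4   | sedan | yellow | pasta | soccer | jazz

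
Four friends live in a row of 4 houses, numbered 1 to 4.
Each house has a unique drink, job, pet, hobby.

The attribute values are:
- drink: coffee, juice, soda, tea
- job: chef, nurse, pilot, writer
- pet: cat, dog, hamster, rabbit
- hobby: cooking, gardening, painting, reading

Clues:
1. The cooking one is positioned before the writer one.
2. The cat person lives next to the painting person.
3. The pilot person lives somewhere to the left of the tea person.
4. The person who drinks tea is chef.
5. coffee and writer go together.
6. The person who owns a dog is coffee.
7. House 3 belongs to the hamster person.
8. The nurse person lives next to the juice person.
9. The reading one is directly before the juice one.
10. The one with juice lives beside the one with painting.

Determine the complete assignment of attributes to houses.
Solution:

House | Drink | Job | Pet | Hobby
---------------------------------
  1   | soda | nurse | rabbit | reading
  2   | juice | pilot | cat | cooking
  3   | tea | chef | hamster | painting
  4   | coffee | writer | dog | gardening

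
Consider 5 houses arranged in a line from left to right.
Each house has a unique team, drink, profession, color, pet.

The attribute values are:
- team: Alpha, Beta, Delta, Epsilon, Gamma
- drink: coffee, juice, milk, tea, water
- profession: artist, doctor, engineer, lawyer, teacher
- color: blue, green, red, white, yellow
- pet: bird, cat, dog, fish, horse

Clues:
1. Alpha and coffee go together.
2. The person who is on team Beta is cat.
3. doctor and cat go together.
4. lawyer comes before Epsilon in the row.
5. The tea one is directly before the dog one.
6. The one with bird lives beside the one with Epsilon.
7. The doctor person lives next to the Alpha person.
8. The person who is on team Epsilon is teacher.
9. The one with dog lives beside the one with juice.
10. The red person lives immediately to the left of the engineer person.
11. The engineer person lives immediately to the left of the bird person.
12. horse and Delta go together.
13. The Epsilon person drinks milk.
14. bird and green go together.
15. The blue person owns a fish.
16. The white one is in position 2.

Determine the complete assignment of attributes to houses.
Solution:

House | Team | Drink | Profession | Color | Pet
-----------------------------------------------
  1   | Beta | tea | doctor | red | cat
  2   | Alpha | coffee | engineer | white | dog
  3   | Gamma | juice | lawyer | green | bird
  4   | Epsilon | milk | teacher | blue | fish
  5   | Delta | water | artist | yellow | horse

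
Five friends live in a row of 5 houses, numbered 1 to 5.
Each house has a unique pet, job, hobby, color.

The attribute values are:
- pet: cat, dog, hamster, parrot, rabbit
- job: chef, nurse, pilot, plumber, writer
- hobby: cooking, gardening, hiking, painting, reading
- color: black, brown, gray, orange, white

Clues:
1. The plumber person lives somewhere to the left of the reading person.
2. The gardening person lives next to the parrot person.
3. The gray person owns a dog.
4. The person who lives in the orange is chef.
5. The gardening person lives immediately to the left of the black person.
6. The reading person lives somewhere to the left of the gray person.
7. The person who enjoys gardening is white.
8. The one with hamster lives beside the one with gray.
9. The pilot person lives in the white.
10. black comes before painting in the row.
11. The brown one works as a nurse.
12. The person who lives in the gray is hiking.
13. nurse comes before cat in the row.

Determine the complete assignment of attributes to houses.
Solution:

House | Pet | Job | Hobby | Color
---------------------------------
  1   | rabbit | pilot | gardening | white
  2   | parrot | plumber | cooking | black
  3   | hamster | nurse | reading | brown
  4   | dog | writer | hiking | gray
  5   | cat | chef | painting | orange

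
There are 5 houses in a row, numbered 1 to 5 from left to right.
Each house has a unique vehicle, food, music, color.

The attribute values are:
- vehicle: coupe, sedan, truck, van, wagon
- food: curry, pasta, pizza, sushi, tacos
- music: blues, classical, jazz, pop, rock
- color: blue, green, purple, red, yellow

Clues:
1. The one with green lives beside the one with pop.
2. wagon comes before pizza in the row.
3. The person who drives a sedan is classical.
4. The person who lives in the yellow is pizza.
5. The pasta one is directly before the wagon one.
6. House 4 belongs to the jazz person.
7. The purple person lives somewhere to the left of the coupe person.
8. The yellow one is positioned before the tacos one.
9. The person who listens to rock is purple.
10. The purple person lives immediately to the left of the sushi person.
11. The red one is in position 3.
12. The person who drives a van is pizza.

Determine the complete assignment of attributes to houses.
Solution:

House | Vehicle | Food | Music | Color
--------------------------------------
  1   | truck | pasta | rock | purple
  2   | wagon | sushi | blues | green
  3   | coupe | curry | pop | red
  4   | van | pizza | jazz | yellow
  5   | sedan | tacos | classical | blue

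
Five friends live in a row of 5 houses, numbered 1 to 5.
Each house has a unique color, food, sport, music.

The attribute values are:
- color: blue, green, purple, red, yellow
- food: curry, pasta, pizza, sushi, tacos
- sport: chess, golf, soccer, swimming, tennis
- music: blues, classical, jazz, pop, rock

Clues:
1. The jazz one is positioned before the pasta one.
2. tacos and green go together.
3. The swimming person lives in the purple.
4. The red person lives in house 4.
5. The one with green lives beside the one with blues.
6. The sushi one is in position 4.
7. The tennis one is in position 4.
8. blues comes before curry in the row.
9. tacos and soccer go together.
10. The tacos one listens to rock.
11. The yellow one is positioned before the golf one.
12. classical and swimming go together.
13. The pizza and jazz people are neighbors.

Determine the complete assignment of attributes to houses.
Solution:

House | Color | Food | Sport | Music
------------------------------------
  1   | green | tacos | soccer | rock
  2   | yellow | pizza | chess | blues
  3   | blue | curry | golf | jazz
  4   | red | sushi | tennis | pop
  5   | purple | pasta | swimming | classical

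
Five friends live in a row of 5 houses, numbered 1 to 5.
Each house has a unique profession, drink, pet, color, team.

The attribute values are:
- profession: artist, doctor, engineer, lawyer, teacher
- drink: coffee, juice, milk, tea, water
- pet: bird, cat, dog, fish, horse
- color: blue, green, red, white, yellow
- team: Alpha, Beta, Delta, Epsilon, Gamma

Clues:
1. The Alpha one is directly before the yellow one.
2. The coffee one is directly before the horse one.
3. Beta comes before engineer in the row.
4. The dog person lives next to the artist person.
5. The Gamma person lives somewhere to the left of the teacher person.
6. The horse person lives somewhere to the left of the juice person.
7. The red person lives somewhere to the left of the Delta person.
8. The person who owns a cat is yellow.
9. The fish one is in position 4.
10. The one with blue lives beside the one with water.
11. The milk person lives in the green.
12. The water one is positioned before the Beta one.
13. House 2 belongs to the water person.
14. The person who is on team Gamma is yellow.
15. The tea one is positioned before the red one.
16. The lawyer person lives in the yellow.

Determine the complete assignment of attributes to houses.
Solution:

House | Profession | Drink | Pet | Color | Team
-----------------------------------------------
  1   | doctor | coffee | dog | blue | Epsilon
  2   | artist | water | horse | white | Alpha
  3   | lawyer | tea | cat | yellow | Gamma
  4   | teacher | juice | fish | red | Beta
  5   | engineer | milk | bird | green | Delta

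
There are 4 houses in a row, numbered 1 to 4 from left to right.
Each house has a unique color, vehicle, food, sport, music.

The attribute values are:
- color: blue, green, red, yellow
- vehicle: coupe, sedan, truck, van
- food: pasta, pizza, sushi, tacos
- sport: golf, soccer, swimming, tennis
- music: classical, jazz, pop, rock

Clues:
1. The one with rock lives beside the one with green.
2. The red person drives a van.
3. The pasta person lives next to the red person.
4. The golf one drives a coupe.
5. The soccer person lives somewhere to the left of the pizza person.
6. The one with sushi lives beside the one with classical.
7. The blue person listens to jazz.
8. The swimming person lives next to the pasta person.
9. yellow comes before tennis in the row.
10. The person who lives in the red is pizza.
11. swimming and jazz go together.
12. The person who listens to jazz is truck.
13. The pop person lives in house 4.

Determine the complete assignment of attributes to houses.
Solution:

House | Color | Vehicle | Food | Sport | Music
----------------------------------------------
  1   | blue | truck | sushi | swimming | jazz
  2   | yellow | sedan | pasta | soccer | classical
  3   | red | van | pizza | tennis | rock
  4   | green | coupe | tacos | golf | pop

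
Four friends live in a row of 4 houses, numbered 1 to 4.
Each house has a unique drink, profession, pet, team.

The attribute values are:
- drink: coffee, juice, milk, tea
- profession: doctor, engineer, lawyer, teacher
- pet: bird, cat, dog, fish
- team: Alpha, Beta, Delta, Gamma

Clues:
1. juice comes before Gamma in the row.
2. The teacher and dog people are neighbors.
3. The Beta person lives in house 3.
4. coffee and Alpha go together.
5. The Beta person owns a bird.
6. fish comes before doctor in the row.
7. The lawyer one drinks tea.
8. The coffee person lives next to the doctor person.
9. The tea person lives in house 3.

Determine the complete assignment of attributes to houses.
Solution:

House | Drink | Profession | Pet | Team
---------------------------------------
  1   | coffee | teacher | fish | Alpha
  2   | juice | doctor | dog | Delta
  3   | tea | lawyer | bird | Beta
  4   | milk | engineer | cat | Gamma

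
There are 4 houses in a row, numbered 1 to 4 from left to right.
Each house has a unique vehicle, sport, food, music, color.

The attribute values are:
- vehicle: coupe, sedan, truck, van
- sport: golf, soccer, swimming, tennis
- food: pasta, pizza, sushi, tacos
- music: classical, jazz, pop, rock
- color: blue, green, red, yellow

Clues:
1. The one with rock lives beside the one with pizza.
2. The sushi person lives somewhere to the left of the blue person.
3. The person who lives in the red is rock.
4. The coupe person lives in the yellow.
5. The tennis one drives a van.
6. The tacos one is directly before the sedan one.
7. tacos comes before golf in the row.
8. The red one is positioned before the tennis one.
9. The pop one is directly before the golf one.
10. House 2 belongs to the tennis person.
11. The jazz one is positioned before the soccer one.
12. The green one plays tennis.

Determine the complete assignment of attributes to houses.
Solution:

House | Vehicle | Sport | Food | Music | Color
----------------------------------------------
  1   | truck | swimming | sushi | rock | red
  2   | van | tennis | pizza | jazz | green
  3   | coupe | soccer | tacos | pop | yellow
  4   | sedan | golf | pasta | classical | blue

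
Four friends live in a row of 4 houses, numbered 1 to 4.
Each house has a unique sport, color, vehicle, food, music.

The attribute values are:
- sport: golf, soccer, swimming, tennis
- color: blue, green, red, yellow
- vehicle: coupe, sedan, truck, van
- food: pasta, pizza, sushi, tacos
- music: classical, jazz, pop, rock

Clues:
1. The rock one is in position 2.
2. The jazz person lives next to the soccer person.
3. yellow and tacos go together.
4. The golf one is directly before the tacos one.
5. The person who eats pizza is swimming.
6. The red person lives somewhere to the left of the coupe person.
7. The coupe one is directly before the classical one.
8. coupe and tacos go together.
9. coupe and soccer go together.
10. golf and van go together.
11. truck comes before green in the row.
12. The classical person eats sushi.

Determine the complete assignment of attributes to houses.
Solution:

House | Sport | Color | Vehicle | Food | Music
----------------------------------------------
  1   | golf | red | van | pasta | jazz
  2   | soccer | yellow | coupe | tacos | rock
  3   | tennis | blue | truck | sushi | classical
  4   | swimming | green | sedan | pizza | pop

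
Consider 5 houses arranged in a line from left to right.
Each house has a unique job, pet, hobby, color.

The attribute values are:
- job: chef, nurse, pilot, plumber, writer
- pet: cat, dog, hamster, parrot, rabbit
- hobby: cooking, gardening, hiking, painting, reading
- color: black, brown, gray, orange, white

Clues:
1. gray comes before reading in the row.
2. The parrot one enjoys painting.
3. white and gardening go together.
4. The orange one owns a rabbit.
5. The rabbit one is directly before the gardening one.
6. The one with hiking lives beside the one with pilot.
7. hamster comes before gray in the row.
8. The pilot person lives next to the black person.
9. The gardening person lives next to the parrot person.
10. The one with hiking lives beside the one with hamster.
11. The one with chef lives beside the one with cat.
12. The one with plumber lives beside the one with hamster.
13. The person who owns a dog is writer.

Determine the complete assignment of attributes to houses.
Solution:

House | Job | Pet | Hobby | Color
---------------------------------
  1   | plumber | rabbit | hiking | orange
  2   | pilot | hamster | gardening | white
  3   | chef | parrot | painting | black
  4   | nurse | cat | cooking | gray
  5   | writer | dog | reading | brown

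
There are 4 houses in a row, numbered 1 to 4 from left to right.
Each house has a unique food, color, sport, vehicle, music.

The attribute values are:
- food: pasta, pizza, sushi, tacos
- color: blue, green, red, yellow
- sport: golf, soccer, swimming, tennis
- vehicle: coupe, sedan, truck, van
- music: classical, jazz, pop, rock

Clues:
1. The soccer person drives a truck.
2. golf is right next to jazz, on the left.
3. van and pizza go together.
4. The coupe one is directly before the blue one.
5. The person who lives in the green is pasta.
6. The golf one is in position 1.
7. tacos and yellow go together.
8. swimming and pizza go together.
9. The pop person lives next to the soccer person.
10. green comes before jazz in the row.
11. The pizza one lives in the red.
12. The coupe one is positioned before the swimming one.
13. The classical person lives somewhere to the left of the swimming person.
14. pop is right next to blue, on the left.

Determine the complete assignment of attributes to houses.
Solution:

House | Food | Color | Sport | Vehicle | Music
----------------------------------------------
  1   | pasta | green | golf | coupe | pop
  2   | sushi | blue | soccer | truck | jazz
  3   | tacos | yellow | tennis | sedan | classical
  4   | pizza | red | swimming | van | rock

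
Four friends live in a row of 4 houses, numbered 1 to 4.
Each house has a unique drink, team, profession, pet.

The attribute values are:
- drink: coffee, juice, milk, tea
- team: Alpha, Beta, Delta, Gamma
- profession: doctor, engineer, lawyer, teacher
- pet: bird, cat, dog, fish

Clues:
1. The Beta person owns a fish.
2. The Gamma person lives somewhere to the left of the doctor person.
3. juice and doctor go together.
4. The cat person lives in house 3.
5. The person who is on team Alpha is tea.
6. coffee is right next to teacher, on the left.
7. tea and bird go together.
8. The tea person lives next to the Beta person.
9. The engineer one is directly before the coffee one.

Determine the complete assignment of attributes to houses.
Solution:

House | Drink | Team | Profession | Pet
---------------------------------------
  1   | tea | Alpha | engineer | bird
  2   | coffee | Beta | lawyer | fish
  3   | milk | Gamma | teacher | cat
  4   | juice | Delta | doctor | dog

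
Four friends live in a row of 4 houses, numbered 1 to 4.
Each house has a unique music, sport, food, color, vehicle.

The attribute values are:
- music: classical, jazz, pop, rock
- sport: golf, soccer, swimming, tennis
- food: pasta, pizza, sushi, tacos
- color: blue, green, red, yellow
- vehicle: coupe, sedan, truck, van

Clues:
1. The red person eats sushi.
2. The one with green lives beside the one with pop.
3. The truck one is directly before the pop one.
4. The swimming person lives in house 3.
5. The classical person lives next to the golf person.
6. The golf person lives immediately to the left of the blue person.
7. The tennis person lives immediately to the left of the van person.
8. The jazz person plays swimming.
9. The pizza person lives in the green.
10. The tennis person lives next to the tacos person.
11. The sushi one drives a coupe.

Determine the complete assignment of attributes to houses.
Solution:

House | Music | Sport | Food | Color | Vehicle
----------------------------------------------
  1   | classical | tennis | pizza | green | truck
  2   | pop | golf | tacos | yellow | van
  3   | jazz | swimming | pasta | blue | sedan
  4   | rock | soccer | sushi | red | coupe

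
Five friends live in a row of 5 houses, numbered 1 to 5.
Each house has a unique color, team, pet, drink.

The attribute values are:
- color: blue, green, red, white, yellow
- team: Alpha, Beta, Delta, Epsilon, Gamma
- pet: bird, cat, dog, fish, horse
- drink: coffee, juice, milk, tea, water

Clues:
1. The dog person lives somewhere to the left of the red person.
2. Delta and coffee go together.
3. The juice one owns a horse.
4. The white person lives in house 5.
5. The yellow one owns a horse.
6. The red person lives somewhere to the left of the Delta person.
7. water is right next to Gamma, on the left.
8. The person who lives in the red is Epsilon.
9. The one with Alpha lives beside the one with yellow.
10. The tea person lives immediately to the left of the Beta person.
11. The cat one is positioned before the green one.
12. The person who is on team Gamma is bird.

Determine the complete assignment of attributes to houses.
Solution:

House | Color | Team | Pet | Drink
----------------------------------
  1   | blue | Alpha | dog | tea
  2   | yellow | Beta | horse | juice
  3   | red | Epsilon | cat | water
  4   | green | Gamma | bird | milk
  5   | white | Delta | fish | coffee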